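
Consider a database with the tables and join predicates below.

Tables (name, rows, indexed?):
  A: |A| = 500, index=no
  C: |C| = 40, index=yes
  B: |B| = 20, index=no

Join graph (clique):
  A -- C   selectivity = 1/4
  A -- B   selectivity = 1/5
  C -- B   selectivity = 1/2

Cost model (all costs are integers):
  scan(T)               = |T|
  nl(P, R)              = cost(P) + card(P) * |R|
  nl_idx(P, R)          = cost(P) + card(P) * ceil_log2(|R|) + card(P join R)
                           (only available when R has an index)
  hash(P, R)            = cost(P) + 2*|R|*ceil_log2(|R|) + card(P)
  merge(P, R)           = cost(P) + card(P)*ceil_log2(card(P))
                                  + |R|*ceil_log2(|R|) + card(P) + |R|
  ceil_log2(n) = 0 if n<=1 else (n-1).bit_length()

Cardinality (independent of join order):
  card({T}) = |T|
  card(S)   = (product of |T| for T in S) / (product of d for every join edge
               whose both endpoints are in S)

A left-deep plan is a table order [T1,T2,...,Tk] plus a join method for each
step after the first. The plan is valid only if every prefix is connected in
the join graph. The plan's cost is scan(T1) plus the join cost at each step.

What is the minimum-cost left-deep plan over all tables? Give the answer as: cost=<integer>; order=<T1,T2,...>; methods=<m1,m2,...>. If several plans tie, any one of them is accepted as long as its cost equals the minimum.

Selinger DP (subsets sized 1..n):
  {A}: scan cost=500, card=500
  {C}: scan cost=40, card=40
  {B}: scan cost=20, card=20
  {AC}: card=5000; try (C,hash)→1480, (A,merge)→5320, (C,merge)→5780, (C,nl_idx)→8500, (A,hash)→9080, (A,nl)→20040 …(+1); best=1480 via (C,hash)
  {AB}: card=2000; try (B,hash)→1200, (A,merge)→5140, (B,merge)→5620, (A,hash)→9040, (A,nl)→10020, (B,nl)→10500; best=1200 via (B,hash)
  {BC}: card=400; try (B,hash)→280, (C,merge)→420, (B,merge)→440, (C,hash)→520, (C,nl_idx)→540, (C,nl)→820 …(+1); best=280 via (B,hash)
  {ABC}: card=10000; try (C,hash)→3680, (B,hash)→6680, (A,merge)→9280, (A,hash)→9680, (C,nl_idx)→23200, (C,merge)→25480 …(+4); best=3680 via (C,hash)

cost=3680; order=A,B,C; methods=hash,hash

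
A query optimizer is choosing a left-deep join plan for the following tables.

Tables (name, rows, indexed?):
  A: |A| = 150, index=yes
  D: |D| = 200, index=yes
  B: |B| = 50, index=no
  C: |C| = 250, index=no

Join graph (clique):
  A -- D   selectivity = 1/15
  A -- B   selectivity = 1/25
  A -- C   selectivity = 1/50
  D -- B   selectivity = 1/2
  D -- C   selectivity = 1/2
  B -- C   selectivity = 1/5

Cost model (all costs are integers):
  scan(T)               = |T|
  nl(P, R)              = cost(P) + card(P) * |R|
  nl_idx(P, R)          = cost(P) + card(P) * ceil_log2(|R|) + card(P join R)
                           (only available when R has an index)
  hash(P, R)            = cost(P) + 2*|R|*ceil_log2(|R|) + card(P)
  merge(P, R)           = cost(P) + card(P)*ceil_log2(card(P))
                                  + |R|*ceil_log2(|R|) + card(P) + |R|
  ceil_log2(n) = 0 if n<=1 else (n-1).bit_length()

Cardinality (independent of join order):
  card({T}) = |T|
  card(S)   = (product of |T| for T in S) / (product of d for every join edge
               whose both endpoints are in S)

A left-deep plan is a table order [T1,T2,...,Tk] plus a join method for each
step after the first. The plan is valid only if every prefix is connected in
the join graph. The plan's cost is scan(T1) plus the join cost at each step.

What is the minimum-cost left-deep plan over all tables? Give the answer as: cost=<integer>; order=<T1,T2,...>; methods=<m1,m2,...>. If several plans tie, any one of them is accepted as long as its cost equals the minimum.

cost=7650; order=C,A,B,D; methods=hash,hash,nl_idx

Selinger DP (subsets sized 1..n):
  {A}: scan cost=150, card=150
  {D}: scan cost=200, card=200
  {B}: scan cost=50, card=50
  {C}: scan cost=250, card=250
  {AD}: card=2000; try (A,hash)→2800, (D,merge)→3300, (D,nl_idx)→3350, (A,merge)→3350, (D,hash)→3500, (A,nl_idx)→3800 …(+2); best=2800 via (A,hash)
  {AB}: card=300; try (A,nl_idx)→750, (B,hash)→900, (A,merge)→1750, (B,merge)→1850, (A,hash)→2500, (A,nl)→7550 …(+1); best=750 via (A,nl_idx)
  {AC}: card=750; try (A,hash)→2900, (A,nl_idx)→3000, (C,merge)→3750, (A,merge)→3850, (C,hash)→4300, (C,nl)→37650 …(+1); best=2900 via (A,hash)
  {BD}: card=5000; try (B,hash)→1000, (D,merge)→2200, (B,merge)→2350, (D,hash)→3300, (D,nl_idx)→5450, (D,nl)→10050 …(+1); best=1000 via (B,hash)
  {CD}: card=25000; try (D,hash)→3700, (C,merge)→4250, (D,merge)→4300, (C,hash)→4400, (D,nl_idx)→27250, (C,nl)→50200 …(+1); best=3700 via (D,hash)
  {BC}: card=2500; try (B,hash)→1100, (C,merge)→2650, (B,merge)→2850, (C,hash)→4100, (C,nl)→12550, (B,nl)→12750; best=1100 via (B,hash)
  {ABD}: card=2000; try (D,hash)→4250, (D,nl_idx)→5150, (B,hash)→5400, (D,merge)→5550, (A,hash)→8400, (B,merge)→27150 …(+5); best=4250 via (D,hash)
  {ACD}: card=5000; try (D,hash)→6850, (C,hash)→8800, (D,merge)→12950, (D,nl_idx)→13900, (C,merge)→29050, (A,hash)→31100 …(+5); best=6850 via (D,hash)
  {ABC}: card=300; try (B,hash)→4250, (C,hash)→5050, (C,merge)→6000, (A,hash)→6000, (B,merge)→11500, (A,nl_idx)→21400 …(+4); best=4250 via (B,hash)
  {BCD}: card=125000; try (D,hash)→6800, (C,hash)→10000, (B,hash)→29300, (D,merge)→35400, (C,merge)→73250, (D,nl_idx)→146100 …(+4); best=6800 via (D,hash)
  {ABCD}: card=1000; try (D,nl_idx)→7650, (D,hash)→7750, (D,merge)→9050, (C,hash)→10250, (B,hash)→12450, (C,merge)→30500 …(+8); best=7650 via (D,nl_idx)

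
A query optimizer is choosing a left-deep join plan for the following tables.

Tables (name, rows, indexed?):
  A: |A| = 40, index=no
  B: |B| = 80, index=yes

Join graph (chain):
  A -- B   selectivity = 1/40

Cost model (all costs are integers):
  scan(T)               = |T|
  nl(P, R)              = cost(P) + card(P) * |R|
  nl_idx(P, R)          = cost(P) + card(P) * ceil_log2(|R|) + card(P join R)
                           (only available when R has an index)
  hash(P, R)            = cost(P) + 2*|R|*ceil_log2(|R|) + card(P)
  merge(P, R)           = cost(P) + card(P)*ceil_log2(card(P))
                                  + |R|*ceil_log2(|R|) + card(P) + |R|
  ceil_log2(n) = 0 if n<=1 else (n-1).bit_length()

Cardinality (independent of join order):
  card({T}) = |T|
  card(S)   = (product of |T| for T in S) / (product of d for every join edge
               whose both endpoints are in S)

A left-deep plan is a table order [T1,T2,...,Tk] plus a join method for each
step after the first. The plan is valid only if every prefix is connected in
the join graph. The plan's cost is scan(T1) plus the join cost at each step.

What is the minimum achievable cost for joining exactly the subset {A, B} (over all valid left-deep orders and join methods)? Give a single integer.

Selinger DP over subsets of {A,B}:
  {A}: scan cost=40, card=40
  {B}: scan cost=80, card=80
  {AB}: card=80; try (B,nl_idx)→400, (A,hash)→640, (B,merge)→960, (A,merge)→1000, (B,hash)→1200, (B,nl)→3240 …(+1); best=400 via (B,nl_idx)

400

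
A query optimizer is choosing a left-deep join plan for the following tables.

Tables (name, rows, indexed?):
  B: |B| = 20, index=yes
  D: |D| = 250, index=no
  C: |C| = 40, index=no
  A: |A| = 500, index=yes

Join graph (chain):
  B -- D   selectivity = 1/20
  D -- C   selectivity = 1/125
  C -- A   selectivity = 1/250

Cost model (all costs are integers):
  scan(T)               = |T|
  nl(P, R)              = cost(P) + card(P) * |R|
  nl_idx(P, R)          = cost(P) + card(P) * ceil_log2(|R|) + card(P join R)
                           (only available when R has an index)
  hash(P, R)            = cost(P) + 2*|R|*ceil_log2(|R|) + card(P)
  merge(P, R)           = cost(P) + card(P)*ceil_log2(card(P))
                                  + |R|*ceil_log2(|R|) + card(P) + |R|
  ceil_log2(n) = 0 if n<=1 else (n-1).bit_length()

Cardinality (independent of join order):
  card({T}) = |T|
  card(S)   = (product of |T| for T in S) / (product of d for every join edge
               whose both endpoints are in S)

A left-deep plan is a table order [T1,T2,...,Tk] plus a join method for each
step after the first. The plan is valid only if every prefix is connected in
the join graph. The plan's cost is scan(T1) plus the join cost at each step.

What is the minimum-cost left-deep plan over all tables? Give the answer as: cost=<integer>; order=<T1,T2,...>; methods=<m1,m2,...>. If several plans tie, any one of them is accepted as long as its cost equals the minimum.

cost=2140; order=D,C,B,A; methods=hash,hash,nl_idx

Selinger DP (subsets sized 1..n):
  {B}: scan cost=20, card=20
  {D}: scan cost=250, card=250
  {C}: scan cost=40, card=40
  {A}: scan cost=500, card=500
  {BD}: card=250; try (B,hash)→700, (B,nl_idx)→1750, (D,merge)→2390, (B,merge)→2620, (D,hash)→4040, (D,nl)→5020 …(+1); best=700 via (B,hash)
  {CD}: card=80; try (C,hash)→980, (D,merge)→2570, (C,merge)→2780, (D,hash)→4080, (D,nl)→10040, (C,nl)→10250; best=980 via (C,hash)
  {AC}: card=80; try (A,nl_idx)→480, (C,hash)→1480, (A,merge)→5320, (C,merge)→5780, (A,hash)→9080, (A,nl)→20040 …(+1); best=480 via (A,nl_idx)
  {BCD}: card=80; try (B,hash)→1260, (C,hash)→1430, (B,nl_idx)→1460, (B,merge)→1740, (B,nl)→2580, (C,merge)→3230 …(+1); best=1260 via (B,hash)
  {ACD}: card=160; try (A,nl_idx)→1860, (D,merge)→3370, (D,hash)→4560, (A,merge)→6620, (A,hash)→10060, (D,nl)→20480 …(+1); best=1860 via (A,nl_idx)
  {ABCD}: card=160; try (A,nl_idx)→2140, (B,hash)→2220, (B,nl_idx)→2820, (B,merge)→3420, (B,nl)→5060, (A,merge)→6900 …(+2); best=2140 via (A,nl_idx)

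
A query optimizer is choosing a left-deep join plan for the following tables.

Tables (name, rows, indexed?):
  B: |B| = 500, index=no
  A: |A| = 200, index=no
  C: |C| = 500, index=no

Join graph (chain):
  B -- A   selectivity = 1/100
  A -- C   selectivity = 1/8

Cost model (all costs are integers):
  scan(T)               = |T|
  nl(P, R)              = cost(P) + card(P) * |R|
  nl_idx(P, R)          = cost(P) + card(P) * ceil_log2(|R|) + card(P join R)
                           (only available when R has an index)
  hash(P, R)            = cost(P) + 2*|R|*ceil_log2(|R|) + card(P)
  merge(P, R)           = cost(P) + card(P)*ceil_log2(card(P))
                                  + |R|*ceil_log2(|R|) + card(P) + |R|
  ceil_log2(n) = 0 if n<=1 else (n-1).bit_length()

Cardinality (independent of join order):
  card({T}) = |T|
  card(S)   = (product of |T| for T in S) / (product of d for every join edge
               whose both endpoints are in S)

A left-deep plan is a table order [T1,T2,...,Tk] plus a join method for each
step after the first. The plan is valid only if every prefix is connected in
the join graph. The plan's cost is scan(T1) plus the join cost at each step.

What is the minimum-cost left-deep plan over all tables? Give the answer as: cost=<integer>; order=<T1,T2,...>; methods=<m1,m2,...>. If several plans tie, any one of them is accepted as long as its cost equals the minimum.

cost=14200; order=B,A,C; methods=hash,hash

Selinger DP (subsets sized 1..n):
  {B}: scan cost=500, card=500
  {A}: scan cost=200, card=200
  {C}: scan cost=500, card=500
  {AB}: card=1000; try (A,hash)→4200, (B,merge)→7000, (A,merge)→7300, (B,hash)→9400, (B,nl)→100200, (A,nl)→100500; best=4200 via (A,hash)
  {AC}: card=12500; try (A,hash)→4200, (C,merge)→7000, (A,merge)→7300, (C,hash)→9400, (C,nl)→100200, (A,nl)→100500; best=4200 via (A,hash)
  {ABC}: card=62500; try (C,hash)→14200, (C,merge)→20200, (B,hash)→25700, (B,merge)→196700, (C,nl)→504200, (B,nl)→6254200; best=14200 via (C,hash)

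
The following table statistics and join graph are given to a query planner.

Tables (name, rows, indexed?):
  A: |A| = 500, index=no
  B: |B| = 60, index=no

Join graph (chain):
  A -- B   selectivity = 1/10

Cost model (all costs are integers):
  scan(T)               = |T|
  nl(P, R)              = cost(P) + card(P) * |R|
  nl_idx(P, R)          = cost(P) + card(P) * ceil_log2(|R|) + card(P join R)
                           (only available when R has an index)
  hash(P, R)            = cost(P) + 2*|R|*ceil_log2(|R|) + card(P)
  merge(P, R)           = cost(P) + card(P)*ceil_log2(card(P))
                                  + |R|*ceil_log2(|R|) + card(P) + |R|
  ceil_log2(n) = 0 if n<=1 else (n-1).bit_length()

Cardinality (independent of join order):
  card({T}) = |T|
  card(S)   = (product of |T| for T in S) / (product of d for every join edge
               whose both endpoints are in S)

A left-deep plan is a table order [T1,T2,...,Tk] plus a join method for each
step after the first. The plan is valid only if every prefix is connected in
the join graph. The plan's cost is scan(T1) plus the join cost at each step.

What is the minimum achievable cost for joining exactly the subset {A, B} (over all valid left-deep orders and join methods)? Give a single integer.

1720

Selinger DP over subsets of {A,B}:
  {A}: scan cost=500, card=500
  {B}: scan cost=60, card=60
  {AB}: card=3000; try (B,hash)→1720, (A,merge)→5480, (B,merge)→5920, (A,hash)→9120, (A,nl)→30060, (B,nl)→30500; best=1720 via (B,hash)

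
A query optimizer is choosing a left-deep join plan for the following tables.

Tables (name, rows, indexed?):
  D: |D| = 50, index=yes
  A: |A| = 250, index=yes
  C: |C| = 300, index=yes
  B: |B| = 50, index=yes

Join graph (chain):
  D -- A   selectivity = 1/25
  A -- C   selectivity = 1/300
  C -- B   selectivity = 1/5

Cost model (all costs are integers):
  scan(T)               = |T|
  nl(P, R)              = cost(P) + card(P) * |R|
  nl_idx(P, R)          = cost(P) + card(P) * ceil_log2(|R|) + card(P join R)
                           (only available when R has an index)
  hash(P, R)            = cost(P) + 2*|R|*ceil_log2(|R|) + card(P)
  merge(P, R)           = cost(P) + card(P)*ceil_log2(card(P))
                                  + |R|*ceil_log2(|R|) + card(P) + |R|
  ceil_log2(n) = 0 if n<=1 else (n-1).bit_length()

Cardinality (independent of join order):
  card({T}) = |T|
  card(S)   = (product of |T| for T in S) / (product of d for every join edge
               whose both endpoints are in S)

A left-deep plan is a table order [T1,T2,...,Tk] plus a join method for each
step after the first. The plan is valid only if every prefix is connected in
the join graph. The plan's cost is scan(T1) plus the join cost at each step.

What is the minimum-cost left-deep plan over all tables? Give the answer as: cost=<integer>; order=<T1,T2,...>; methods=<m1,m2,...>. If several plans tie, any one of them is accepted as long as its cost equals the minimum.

cost=4700; order=A,C,D,B; methods=nl_idx,hash,hash

Selinger DP (subsets sized 1..n):
  {D}: scan cost=50, card=50
  {A}: scan cost=250, card=250
  {C}: scan cost=300, card=300
  {B}: scan cost=50, card=50
  {AD}: card=500; try (A,nl_idx)→950, (D,hash)→1100, (D,nl_idx)→2250, (A,merge)→2650, (D,merge)→2850, (A,hash)→4100 …(+2); best=950 via (A,nl_idx)
  {AC}: card=250; try (C,nl_idx)→2750, (A,nl_idx)→2950, (A,hash)→4600, (C,merge)→5500, (A,merge)→5550, (C,hash)→5900 …(+2); best=2750 via (C,nl_idx)
  {BC}: card=3000; try (B,hash)→1200, (C,merge)→3400, (C,nl_idx)→3500, (B,merge)→3650, (B,nl_idx)→5100, (C,hash)→5500 …(+2); best=1200 via (B,hash)
  {ACD}: card=500; try (D,hash)→3600, (D,nl_idx)→4750, (D,merge)→5350, (C,nl_idx)→5950, (C,hash)→6850, (C,merge)→8950 …(+2); best=3600 via (D,hash)
  {ABC}: card=2500; try (B,hash)→3600, (B,merge)→5350, (B,nl_idx)→6750, (A,hash)→8200, (B,nl)→15250, (A,nl_idx)→27700 …(+2); best=3600 via (B,hash)
  {ABCD}: card=5000; try (B,hash)→4700, (D,hash)→6700, (B,merge)→8950, (B,nl_idx)→11600, (D,nl_idx)→23600, (B,nl)→28600 …(+2); best=4700 via (B,hash)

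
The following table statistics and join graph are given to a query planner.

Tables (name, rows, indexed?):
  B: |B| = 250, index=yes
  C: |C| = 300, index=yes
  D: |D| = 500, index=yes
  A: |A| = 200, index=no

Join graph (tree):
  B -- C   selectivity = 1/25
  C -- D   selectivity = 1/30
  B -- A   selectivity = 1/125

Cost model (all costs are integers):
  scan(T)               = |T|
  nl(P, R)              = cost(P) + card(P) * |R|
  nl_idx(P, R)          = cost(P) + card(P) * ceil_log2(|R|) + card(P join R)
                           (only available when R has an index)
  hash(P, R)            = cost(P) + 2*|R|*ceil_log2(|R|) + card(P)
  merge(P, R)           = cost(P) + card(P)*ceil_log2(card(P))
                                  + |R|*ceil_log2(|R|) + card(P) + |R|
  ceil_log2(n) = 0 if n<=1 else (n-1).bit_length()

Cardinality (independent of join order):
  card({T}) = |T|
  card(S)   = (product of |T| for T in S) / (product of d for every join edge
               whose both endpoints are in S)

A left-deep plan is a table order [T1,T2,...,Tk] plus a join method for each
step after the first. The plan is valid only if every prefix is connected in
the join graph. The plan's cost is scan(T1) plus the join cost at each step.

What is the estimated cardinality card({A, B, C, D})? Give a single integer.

80000

Tables in S: A(200), B(250), C(300), D(500)
Edges inside S: B-C(d=25), C-D(d=30), B-A(d=125)
numerator = 200 * 250 * 300 * 500 = 7500000000
denominator = 25 * 30 * 125 = 93750
card(S) = 7500000000 / 93750 = 80000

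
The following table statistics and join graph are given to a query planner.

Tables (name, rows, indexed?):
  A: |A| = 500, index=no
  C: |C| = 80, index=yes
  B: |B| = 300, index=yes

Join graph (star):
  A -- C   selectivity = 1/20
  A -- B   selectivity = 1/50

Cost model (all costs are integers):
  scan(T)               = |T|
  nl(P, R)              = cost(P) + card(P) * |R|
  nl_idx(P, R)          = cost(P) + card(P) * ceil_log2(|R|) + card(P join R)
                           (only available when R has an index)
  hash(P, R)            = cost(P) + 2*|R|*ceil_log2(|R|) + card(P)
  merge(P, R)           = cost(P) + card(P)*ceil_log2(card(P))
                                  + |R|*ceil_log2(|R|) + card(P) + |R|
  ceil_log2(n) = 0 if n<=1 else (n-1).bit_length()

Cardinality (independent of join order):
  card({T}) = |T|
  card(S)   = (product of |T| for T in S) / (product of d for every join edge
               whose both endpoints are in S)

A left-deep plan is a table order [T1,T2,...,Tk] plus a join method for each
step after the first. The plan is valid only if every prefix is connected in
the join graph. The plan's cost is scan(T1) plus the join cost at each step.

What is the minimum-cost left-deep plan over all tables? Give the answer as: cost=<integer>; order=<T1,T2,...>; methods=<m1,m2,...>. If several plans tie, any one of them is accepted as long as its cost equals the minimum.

Selinger DP (subsets sized 1..n):
  {A}: scan cost=500, card=500
  {C}: scan cost=80, card=80
  {B}: scan cost=300, card=300
  {AC}: card=2000; try (C,hash)→2120, (A,merge)→5720, (C,nl_idx)→6000, (C,merge)→6140, (A,hash)→9160, (A,nl)→40080 …(+1); best=2120 via (C,hash)
  {AB}: card=3000; try (B,hash)→6400, (B,nl_idx)→8000, (A,merge)→8300, (B,merge)→8500, (A,hash)→9600, (A,nl)→150300 …(+1); best=6400 via (B,hash)
  {ABC}: card=12000; try (B,hash)→9520, (C,hash)→10520, (B,merge)→29120, (B,nl_idx)→32120, (C,nl_idx)→39400, (C,merge)→46040 …(+2); best=9520 via (B,hash)

cost=9520; order=A,C,B; methods=hash,hash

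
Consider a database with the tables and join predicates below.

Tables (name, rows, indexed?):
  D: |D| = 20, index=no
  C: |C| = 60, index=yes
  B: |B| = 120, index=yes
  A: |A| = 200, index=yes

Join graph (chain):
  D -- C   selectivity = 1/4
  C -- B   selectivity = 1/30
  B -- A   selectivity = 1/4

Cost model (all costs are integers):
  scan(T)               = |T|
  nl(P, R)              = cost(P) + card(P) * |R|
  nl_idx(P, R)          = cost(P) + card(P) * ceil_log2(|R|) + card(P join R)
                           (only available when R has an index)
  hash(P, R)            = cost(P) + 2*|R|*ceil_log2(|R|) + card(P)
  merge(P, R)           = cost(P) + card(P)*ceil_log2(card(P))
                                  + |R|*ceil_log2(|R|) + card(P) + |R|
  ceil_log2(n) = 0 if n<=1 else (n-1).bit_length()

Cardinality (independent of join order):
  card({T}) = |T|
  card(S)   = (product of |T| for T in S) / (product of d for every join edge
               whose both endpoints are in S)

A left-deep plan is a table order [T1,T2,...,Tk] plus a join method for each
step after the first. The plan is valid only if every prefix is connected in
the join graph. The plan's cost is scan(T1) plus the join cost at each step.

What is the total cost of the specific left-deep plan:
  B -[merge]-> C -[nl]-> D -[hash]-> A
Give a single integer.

10700

step 1: scan B: cost=120, card=120
step 2: join C via merge
    card(P join C) = 120*60/(30) = 240
    cost = 120 + 120*7 + 60*6 + 120 + 60 = 1500
step 3: join D via nl
    card(P join D) = 240*20/(4) = 1200
    cost = 1500 + 240*20 = 6300
step 4: join A via hash
    card(P join A) = 1200*200/(4) = 60000
    cost = 6300 + 2*200*8 + 1200 = 10700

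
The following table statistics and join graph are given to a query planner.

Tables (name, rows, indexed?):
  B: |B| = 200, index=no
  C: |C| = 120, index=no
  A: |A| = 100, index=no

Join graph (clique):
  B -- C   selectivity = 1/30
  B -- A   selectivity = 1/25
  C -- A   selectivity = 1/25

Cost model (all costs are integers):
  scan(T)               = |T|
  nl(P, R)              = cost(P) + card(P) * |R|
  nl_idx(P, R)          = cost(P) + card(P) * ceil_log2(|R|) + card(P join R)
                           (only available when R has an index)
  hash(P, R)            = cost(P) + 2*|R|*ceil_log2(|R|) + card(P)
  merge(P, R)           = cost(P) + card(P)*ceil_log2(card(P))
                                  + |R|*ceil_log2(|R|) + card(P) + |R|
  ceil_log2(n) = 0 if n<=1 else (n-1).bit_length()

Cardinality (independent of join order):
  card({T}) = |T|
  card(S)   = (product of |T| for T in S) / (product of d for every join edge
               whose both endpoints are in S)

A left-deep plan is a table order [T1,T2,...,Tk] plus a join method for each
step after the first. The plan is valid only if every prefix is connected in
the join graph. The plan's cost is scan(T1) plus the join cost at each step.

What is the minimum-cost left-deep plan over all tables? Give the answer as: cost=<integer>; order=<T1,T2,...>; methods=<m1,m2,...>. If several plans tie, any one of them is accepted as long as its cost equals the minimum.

cost=4280; order=B,A,C; methods=hash,hash

Selinger DP (subsets sized 1..n):
  {B}: scan cost=200, card=200
  {C}: scan cost=120, card=120
  {A}: scan cost=100, card=100
  {BC}: card=800; try (C,hash)→2080, (B,merge)→2880, (C,merge)→2960, (B,hash)→3440, (B,nl)→24120, (C,nl)→24200; best=2080 via (C,hash)
  {AB}: card=800; try (A,hash)→1800, (B,merge)→2700, (A,merge)→2800, (B,hash)→3400, (B,nl)→20100, (A,nl)→20200; best=1800 via (A,hash)
  {AC}: card=480; try (A,hash)→1640, (C,merge)→1860, (C,hash)→1880, (A,merge)→1880, (C,nl)→12100, (A,nl)→12120; best=1640 via (A,hash)
  {ABC}: card=128; try (C,hash)→4280, (A,hash)→4280, (B,hash)→5320, (B,merge)→8240, (C,merge)→11560, (A,merge)→11680 …(+3); best=4280 via (C,hash)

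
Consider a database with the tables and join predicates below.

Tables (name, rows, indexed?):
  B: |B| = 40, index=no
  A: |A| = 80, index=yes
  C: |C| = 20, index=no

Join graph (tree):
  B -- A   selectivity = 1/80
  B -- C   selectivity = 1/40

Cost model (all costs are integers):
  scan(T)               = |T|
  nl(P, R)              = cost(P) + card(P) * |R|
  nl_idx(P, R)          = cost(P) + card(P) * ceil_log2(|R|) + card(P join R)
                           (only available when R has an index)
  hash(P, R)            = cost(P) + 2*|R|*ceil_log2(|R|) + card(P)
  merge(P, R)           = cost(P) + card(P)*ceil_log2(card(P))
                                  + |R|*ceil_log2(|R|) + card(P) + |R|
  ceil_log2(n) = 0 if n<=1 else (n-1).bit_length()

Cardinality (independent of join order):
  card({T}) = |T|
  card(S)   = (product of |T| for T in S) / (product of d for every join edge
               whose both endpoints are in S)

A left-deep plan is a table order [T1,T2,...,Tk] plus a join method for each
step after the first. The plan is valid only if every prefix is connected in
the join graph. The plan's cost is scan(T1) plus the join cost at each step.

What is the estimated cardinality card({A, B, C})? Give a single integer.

Tables in S: A(80), B(40), C(20)
Edges inside S: B-A(d=80), B-C(d=40)
numerator = 80 * 40 * 20 = 64000
denominator = 80 * 40 = 3200
card(S) = 64000 / 3200 = 20

20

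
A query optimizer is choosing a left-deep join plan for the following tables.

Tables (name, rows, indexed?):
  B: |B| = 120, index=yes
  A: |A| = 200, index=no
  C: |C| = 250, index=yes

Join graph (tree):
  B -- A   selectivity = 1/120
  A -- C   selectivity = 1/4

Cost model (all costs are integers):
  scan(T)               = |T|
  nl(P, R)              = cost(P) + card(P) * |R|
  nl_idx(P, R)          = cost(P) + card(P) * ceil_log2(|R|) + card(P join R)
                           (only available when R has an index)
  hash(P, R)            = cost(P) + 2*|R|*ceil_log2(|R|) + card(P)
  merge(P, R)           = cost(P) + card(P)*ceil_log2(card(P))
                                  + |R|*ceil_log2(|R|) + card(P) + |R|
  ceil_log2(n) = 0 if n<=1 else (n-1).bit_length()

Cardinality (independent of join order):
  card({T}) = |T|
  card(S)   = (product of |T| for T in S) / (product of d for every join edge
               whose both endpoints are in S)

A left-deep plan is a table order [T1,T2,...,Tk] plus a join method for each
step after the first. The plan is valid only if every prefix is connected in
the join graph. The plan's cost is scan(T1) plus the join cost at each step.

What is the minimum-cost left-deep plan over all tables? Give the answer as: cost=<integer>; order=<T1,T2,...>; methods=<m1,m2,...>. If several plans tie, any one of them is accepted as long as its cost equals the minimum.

Selinger DP (subsets sized 1..n):
  {B}: scan cost=120, card=120
  {A}: scan cost=200, card=200
  {C}: scan cost=250, card=250
  {AB}: card=200; try (B,nl_idx)→1800, (B,hash)→2080, (A,merge)→2880, (B,merge)→2960, (A,hash)→3440, (A,nl)→24120 …(+1); best=1800 via (B,nl_idx)
  {AC}: card=12500; try (A,hash)→3700, (C,merge)→4250, (A,merge)→4300, (C,hash)→4400, (C,nl_idx)→14300, (C,nl)→50200 …(+1); best=3700 via (A,hash)
  {ABC}: card=12500; try (C,merge)→5850, (C,hash)→6000, (C,nl_idx)→15900, (B,hash)→17880, (C,nl)→51800, (B,nl_idx)→103700 …(+2); best=5850 via (C,merge)

cost=5850; order=A,B,C; methods=nl_idx,merge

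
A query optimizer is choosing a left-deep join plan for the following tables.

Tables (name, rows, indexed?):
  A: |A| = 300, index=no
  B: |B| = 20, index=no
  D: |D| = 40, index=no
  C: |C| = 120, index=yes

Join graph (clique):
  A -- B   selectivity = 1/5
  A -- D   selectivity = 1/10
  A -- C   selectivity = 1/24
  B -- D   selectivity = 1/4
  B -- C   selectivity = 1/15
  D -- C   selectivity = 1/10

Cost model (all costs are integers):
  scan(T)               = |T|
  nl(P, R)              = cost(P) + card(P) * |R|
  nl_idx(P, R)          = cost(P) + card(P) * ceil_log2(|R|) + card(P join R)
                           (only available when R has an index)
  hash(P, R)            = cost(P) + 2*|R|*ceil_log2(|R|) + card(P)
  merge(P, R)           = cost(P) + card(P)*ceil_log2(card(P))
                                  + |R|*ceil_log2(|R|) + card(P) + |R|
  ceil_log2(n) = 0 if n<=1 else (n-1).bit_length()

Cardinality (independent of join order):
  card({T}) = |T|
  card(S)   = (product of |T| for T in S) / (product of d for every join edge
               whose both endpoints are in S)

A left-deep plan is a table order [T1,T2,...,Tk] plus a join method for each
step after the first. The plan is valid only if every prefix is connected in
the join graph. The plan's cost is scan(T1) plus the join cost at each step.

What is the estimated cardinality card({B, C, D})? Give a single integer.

Tables in S: B(20), C(120), D(40)
Edges inside S: B-D(d=4), B-C(d=15), D-C(d=10)
numerator = 20 * 120 * 40 = 96000
denominator = 4 * 15 * 10 = 600
card(S) = 96000 / 600 = 160

160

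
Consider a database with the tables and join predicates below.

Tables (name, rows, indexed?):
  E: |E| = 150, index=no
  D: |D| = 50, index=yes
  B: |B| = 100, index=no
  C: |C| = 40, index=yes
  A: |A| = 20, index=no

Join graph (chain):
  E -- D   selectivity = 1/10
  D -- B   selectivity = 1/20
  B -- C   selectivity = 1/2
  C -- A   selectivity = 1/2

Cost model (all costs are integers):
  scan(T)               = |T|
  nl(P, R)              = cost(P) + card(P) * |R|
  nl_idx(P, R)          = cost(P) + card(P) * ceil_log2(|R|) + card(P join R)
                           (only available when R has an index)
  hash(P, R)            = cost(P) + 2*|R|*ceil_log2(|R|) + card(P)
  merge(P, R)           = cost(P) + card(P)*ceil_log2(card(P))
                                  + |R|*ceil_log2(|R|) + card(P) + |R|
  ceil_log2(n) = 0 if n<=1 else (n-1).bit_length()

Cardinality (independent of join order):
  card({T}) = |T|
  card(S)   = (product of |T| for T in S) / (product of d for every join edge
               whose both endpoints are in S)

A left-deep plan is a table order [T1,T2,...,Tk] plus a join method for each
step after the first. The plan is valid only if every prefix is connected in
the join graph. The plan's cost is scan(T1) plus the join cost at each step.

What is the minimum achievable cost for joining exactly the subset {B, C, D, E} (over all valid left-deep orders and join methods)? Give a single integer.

Selinger DP over subsets of {B,C,D,E}:
  {E}: scan cost=150, card=150
  {D}: scan cost=50, card=50
  {B}: scan cost=100, card=100
  {C}: scan cost=40, card=40
  {DE}: card=750; try (D,hash)→900, (E,merge)→1750, (D,nl_idx)→1800, (D,merge)→1850, (E,hash)→2500, (E,nl)→7550 …(+1); best=900 via (D,hash)
  {BD}: card=250; try (D,hash)→800, (D,nl_idx)→950, (B,merge)→1200, (D,merge)→1250, (B,hash)→1500, (B,nl)→5050 …(+1); best=800 via (D,hash)
  {BC}: card=2000; try (C,hash)→680, (B,merge)→1120, (C,merge)→1180, (B,hash)→1480, (C,nl_idx)→2700, (B,nl)→4040 …(+1); best=680 via (C,hash)
  {BDE}: card=3750; try (B,hash)→3050, (E,hash)→3450, (E,merge)→4400, (B,merge)→9950, (E,nl)→38300, (B,nl)→75900; best=3050 via (B,hash)
  {BCD}: card=5000; try (C,hash)→1530, (D,hash)→3280, (C,merge)→3330, (C,nl_idx)→7300, (C,nl)→10800, (D,nl_idx)→17680 …(+2); best=1530 via (C,hash)
  {BCDE}: card=75000; try (C,hash)→7280, (E,hash)→8930, (C,merge)→52080, (E,merge)→72880, (C,nl_idx)→100550, (C,nl)→153050 …(+1); best=7280 via (C,hash)

7280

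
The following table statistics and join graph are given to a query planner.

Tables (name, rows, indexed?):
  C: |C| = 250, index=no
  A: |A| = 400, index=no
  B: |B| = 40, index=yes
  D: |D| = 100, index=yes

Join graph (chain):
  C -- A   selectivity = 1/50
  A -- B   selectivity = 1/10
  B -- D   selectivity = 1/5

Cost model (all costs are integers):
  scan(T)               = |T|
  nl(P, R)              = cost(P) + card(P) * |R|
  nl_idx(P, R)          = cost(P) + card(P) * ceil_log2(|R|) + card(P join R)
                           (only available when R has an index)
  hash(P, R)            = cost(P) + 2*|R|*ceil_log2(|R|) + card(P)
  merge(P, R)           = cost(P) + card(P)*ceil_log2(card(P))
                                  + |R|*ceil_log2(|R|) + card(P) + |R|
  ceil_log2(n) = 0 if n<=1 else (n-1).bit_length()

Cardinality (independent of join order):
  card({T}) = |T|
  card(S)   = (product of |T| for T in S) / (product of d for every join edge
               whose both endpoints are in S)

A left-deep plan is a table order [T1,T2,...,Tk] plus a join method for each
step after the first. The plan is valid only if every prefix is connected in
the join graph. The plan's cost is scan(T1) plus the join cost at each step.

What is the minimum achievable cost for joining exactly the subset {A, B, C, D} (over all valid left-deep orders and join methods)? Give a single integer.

Selinger DP over subsets of {A,B,C,D}:
  {C}: scan cost=250, card=250
  {A}: scan cost=400, card=400
  {B}: scan cost=40, card=40
  {D}: scan cost=100, card=100
  {AC}: card=2000; try (C,hash)→4800, (A,merge)→6500, (C,merge)→6650, (A,hash)→7700, (A,nl)→100250, (C,nl)→100400; best=4800 via (C,hash)
  {AB}: card=1600; try (B,hash)→1280, (A,merge)→4320, (B,nl_idx)→4400, (B,merge)→4680, (A,hash)→7280, (A,nl)→16040 …(+1); best=1280 via (B,hash)
  {BD}: card=800; try (B,hash)→680, (D,merge)→1120, (D,nl_idx)→1120, (B,merge)→1180, (D,hash)→1480, (B,nl_idx)→1500 …(+2); best=680 via (B,hash)
  {ABC}: card=8000; try (C,hash)→6880, (B,hash)→7280, (C,merge)→22730, (B,nl_idx)→24800, (B,merge)→29080, (B,nl)→84800 …(+1); best=6880 via (C,hash)
  {ABD}: card=32000; try (D,hash)→4280, (A,hash)→8680, (A,merge)→13480, (D,merge)→21280, (D,nl_idx)→44480, (D,nl)→161280 …(+1); best=4280 via (D,hash)
  {ABCD}: card=160000; try (D,hash)→16280, (C,hash)→40280, (D,merge)→119680, (D,nl_idx)→222880, (C,merge)→518530, (D,nl)→806880 …(+1); best=16280 via (D,hash)

16280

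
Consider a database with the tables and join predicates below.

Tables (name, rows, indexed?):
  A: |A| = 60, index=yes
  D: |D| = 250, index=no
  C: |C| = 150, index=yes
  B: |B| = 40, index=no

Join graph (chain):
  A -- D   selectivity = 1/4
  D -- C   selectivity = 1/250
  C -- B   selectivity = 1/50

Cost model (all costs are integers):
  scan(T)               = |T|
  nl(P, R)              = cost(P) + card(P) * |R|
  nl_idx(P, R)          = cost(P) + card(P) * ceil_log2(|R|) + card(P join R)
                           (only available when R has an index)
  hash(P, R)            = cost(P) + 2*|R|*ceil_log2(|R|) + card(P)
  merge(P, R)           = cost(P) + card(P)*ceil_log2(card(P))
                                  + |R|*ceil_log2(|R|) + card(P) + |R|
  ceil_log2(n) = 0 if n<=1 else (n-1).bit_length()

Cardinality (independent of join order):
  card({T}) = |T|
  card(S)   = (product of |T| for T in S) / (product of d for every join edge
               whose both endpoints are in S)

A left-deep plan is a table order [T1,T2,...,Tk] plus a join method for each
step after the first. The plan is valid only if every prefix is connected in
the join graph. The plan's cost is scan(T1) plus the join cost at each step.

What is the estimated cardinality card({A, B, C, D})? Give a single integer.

Tables in S: A(60), B(40), C(150), D(250)
Edges inside S: A-D(d=4), D-C(d=250), C-B(d=50)
numerator = 60 * 40 * 150 * 250 = 90000000
denominator = 4 * 250 * 50 = 50000
card(S) = 90000000 / 50000 = 1800

1800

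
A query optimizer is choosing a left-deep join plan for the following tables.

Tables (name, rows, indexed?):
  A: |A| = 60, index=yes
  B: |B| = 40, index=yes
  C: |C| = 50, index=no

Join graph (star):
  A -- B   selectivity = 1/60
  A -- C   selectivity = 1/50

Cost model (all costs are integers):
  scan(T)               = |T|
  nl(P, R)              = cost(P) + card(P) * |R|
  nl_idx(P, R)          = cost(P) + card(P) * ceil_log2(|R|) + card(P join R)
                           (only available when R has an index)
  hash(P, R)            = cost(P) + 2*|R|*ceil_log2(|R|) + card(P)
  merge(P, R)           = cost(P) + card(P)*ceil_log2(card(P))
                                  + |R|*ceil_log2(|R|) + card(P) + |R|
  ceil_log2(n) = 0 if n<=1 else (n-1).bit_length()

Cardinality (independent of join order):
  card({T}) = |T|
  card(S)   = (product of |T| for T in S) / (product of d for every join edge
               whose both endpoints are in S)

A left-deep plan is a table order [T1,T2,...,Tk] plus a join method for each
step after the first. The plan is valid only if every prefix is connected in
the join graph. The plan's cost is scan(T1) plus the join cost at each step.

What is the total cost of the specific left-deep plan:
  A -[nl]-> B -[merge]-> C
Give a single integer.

step 1: scan A: cost=60, card=60
step 2: join B via nl
    card(P join B) = 60*40/(60) = 40
    cost = 60 + 60*40 = 2460
step 3: join C via merge
    card(P join C) = 40*50/(50) = 40
    cost = 2460 + 40*6 + 50*6 + 40 + 50 = 3090

3090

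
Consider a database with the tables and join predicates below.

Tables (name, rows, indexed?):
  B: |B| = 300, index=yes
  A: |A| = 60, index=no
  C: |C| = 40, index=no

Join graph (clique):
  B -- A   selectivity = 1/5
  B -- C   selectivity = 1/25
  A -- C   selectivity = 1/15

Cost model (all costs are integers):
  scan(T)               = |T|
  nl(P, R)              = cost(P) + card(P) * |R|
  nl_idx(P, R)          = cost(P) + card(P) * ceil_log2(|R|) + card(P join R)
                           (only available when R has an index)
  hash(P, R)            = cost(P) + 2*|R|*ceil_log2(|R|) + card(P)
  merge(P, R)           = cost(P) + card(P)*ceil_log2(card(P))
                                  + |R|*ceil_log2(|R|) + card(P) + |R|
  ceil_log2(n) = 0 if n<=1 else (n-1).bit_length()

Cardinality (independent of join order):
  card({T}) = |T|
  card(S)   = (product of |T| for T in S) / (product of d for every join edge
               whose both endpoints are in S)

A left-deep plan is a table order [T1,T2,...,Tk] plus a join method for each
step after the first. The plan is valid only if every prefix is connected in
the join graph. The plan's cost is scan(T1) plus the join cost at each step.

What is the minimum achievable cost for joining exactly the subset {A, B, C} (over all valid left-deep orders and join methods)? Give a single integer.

2080

Selinger DP over subsets of {A,B,C}:
  {B}: scan cost=300, card=300
  {A}: scan cost=60, card=60
  {C}: scan cost=40, card=40
  {AB}: card=3600; try (A,hash)→1320, (B,merge)→3480, (A,merge)→3720, (B,nl_idx)→4200, (B,hash)→5520, (B,nl)→18060 …(+1); best=1320 via (A,hash)
  {BC}: card=480; try (B,nl_idx)→880, (C,hash)→1080, (B,merge)→3320, (C,merge)→3580, (B,hash)→5480, (B,nl)→12040 …(+1); best=880 via (B,nl_idx)
  {AC}: card=160; try (C,hash)→600, (A,merge)→740, (C,merge)→760, (A,hash)→800, (A,nl)→2440, (C,nl)→2460; best=600 via (C,hash)
  {ABC}: card=384; try (A,hash)→2080, (B,nl_idx)→2424, (B,merge)→5040, (C,hash)→5400, (A,merge)→6100, (B,hash)→6160 …(+4); best=2080 via (A,hash)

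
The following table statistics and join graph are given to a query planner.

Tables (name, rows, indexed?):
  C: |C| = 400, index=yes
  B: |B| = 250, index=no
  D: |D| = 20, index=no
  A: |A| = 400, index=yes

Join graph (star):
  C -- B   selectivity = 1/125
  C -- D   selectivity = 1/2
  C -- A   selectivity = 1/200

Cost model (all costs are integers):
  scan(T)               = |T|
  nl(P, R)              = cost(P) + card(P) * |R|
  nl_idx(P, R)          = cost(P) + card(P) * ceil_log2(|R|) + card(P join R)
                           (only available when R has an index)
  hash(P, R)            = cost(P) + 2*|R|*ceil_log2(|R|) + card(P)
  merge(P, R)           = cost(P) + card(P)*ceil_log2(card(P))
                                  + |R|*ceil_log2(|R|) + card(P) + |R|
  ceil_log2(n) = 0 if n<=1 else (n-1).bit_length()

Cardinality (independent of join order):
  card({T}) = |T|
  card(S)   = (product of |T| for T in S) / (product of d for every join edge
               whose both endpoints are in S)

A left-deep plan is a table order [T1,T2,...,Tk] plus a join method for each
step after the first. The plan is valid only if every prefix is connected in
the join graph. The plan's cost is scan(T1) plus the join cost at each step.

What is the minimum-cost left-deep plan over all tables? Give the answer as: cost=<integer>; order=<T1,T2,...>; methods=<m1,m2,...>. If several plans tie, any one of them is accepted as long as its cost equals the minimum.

cost=11400; order=A,C,B,D; methods=nl_idx,hash,hash

Selinger DP (subsets sized 1..n):
  {C}: scan cost=400, card=400
  {B}: scan cost=250, card=250
  {D}: scan cost=20, card=20
  {A}: scan cost=400, card=400
  {BC}: card=800; try (C,nl_idx)→3300, (B,hash)→4800, (C,merge)→6500, (B,merge)→6650, (C,hash)→7700, (C,nl)→100250 …(+1); best=3300 via (C,nl_idx)
  {CD}: card=4000; try (D,hash)→1000, (C,merge)→4140, (C,nl_idx)→4200, (D,merge)→4520, (C,hash)→7240, (C,nl)→8020 …(+1); best=1000 via (D,hash)
  {AC}: card=800; try (C,nl_idx)→4800, (A,nl_idx)→4800, (C,hash)→8000, (A,hash)→8000, (C,merge)→8400, (A,merge)→8400 …(+2); best=4800 via (C,nl_idx)
  {BCD}: card=8000; try (D,hash)→4300, (B,hash)→9000, (D,merge)→12220, (D,nl)→19300, (B,merge)→55250, (B,nl)→1001000; best=4300 via (D,hash)
  {ABC}: card=1600; try (B,hash)→9600, (A,hash)→11300, (A,nl_idx)→12100, (B,merge)→15850, (A,merge)→16100, (B,nl)→204800 …(+1); best=9600 via (B,hash)
  {ACD}: card=8000; try (D,hash)→5800, (A,hash)→12200, (D,merge)→13720, (D,nl)→20800, (A,nl_idx)→45000, (A,merge)→57000 …(+1); best=5800 via (D,hash)
  {ABCD}: card=16000; try (D,hash)→11400, (B,hash)→17800, (A,hash)→19500, (D,merge)→28920, (D,nl)→41600, (A,nl_idx)→92300 …(+4); best=11400 via (D,hash)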